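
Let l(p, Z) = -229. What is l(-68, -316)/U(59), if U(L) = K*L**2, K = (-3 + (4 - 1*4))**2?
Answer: -229/31329 ≈ -0.0073095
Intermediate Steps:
K = 9 (K = (-3 + (4 - 4))**2 = (-3 + 0)**2 = (-3)**2 = 9)
U(L) = 9*L**2
l(-68, -316)/U(59) = -229/(9*59**2) = -229/(9*3481) = -229/31329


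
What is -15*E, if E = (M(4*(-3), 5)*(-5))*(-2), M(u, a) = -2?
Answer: 300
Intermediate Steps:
E = -20 (E = -2*(-5)*(-2) = 10*(-2) = -20)
-15*E = -15*(-20) = 300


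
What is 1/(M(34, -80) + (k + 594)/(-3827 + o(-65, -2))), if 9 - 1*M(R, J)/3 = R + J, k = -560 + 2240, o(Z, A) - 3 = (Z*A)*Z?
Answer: 6137/1011468 ≈ 0.0060674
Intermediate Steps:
o(Z, A) = 3 + A*Z² (o(Z, A) = 3 + (Z*A)*Z = 3 + (A*Z)*Z = 3 + A*Z²)
k = 1680
M(R, J) = 27 - 3*J - 3*R (M(R, J) = 27 - 3*(R + J) = 27 - 3*(J + R) = 27 + (-3*J - 3*R) = 27 - 3*J - 3*R)
1/(M(34, -80) + (k + 594)/(-3827 + o(-65, -2))) = 1/((27 - 3*(-80) - 3*34) + (1680 + 594)/(-3827 + (3 - 2*(-65)²))) = 1/((27 + 240 - 102) + 2274/(-3827 + (3 - 2*4225))) = 1/(165 + 2274/(-3827 + (3 - 8450))) = 1/(165 + 2274/(-3827 - 8447)) = 1/(165 + 2274/(-12274)) = 1/(165 + 2274*(-1/12274)) = 1/(165 - 1137/6137) = 1/(1011468/6137) = 6137/1011468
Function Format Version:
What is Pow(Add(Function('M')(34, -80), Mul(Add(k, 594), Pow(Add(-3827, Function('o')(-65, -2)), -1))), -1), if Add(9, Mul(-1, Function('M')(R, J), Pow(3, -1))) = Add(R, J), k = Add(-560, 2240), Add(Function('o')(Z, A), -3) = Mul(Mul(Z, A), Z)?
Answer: Rational(6137, 1011468) ≈ 0.0060674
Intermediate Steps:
Function('o')(Z, A) = Add(3, Mul(A, Pow(Z, 2))) (Function('o')(Z, A) = Add(3, Mul(Mul(Z, A), Z)) = Add(3, Mul(Mul(A, Z), Z)) = Add(3, Mul(A, Pow(Z, 2))))
k = 1680
Function('M')(R, J) = Add(27, Mul(-3, J), Mul(-3, R)) (Function('M')(R, J) = Add(27, Mul(-3, Add(R, J))) = Add(27, Mul(-3, Add(J, R))) = Add(27, Add(Mul(-3, J), Mul(-3, R))) = Add(27, Mul(-3, J), Mul(-3, R)))
Pow(Add(Function('M')(34, -80), Mul(Add(k, 594), Pow(Add(-3827, Function('o')(-65, -2)), -1))), -1) = Pow(Add(Add(27, Mul(-3, -80), Mul(-3, 34)), Mul(Add(1680, 594), Pow(Add(-3827, Add(3, Mul(-2, Pow(-65, 2)))), -1))), -1) = Pow(Add(Add(27, 240, -102), Mul(2274, Pow(Add(-3827, Add(3, Mul(-2, 4225))), -1))), -1) = Pow(Add(165, Mul(2274, Pow(Add(-3827, Add(3, -8450)), -1))), -1) = Pow(Add(165, Mul(2274, Pow(Add(-3827, -8447), -1))), -1) = Pow(Add(165, Mul(2274, Pow(-12274, -1))), -1) = Pow(Add(165, Mul(2274, Rational(-1, 12274))), -1) = Pow(Add(165, Rational(-1137, 6137)), -1) = Pow(Rational(1011468, 6137), -1) = Rational(6137, 1011468)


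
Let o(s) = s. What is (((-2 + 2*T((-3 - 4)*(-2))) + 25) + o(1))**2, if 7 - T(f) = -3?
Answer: 1936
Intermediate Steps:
T(f) = 10 (T(f) = 7 - 1*(-3) = 7 + 3 = 10)
(((-2 + 2*T((-3 - 4)*(-2))) + 25) + o(1))**2 = (((-2 + 2*10) + 25) + 1)**2 = (((-2 + 20) + 25) + 1)**2 = ((18 + 25) + 1)**2 = (43 + 1)**2 = 44**2 = 1936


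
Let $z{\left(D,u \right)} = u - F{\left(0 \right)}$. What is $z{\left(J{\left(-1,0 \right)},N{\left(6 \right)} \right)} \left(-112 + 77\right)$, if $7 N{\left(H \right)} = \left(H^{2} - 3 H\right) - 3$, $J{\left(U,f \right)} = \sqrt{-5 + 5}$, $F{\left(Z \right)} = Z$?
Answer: $-75$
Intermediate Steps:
$J{\left(U,f \right)} = 0$ ($J{\left(U,f \right)} = \sqrt{0} = 0$)
$N{\left(H \right)} = - \frac{3}{7} - \frac{3 H}{7} + \frac{H^{2}}{7}$ ($N{\left(H \right)} = \frac{\left(H^{2} - 3 H\right) - 3}{7} = \frac{-3 + H^{2} - 3 H}{7} = - \frac{3}{7} - \frac{3 H}{7} + \frac{H^{2}}{7}$)
$z{\left(D,u \right)} = u$ ($z{\left(D,u \right)} = u - 0 = u + 0 = u$)
$z{\left(J{\left(-1,0 \right)},N{\left(6 \right)} \right)} \left(-112 + 77\right) = \left(- \frac{3}{7} - \frac{18}{7} + \frac{6^{2}}{7}\right) \left(-112 + 77\right) = \left(- \frac{3}{7} - \frac{18}{7} + \frac{1}{7} \cdot 36\right) \left(-35\right) = \left(- \frac{3}{7} - \frac{18}{7} + \frac{36}{7}\right) \left(-35\right) = \frac{15}{7} \left(-35\right) = -75$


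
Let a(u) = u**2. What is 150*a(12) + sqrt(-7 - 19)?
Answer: 21600 + I*sqrt(26) ≈ 21600.0 + 5.099*I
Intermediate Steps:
150*a(12) + sqrt(-7 - 19) = 150*12**2 + sqrt(-7 - 19) = 150*144 + sqrt(-26) = 21600 + I*sqrt(26)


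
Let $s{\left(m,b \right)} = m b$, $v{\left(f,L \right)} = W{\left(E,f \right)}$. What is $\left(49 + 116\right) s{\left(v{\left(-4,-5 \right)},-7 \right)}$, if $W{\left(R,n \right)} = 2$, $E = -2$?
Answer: $-2310$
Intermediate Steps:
$v{\left(f,L \right)} = 2$
$s{\left(m,b \right)} = b m$
$\left(49 + 116\right) s{\left(v{\left(-4,-5 \right)},-7 \right)} = \left(49 + 116\right) \left(\left(-7\right) 2\right) = 165 \left(-14\right) = -2310$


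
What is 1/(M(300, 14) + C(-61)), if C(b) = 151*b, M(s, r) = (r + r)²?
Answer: -1/8427 ≈ -0.00011867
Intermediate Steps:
M(s, r) = 4*r² (M(s, r) = (2*r)² = 4*r²)
1/(M(300, 14) + C(-61)) = 1/(4*14² + 151*(-61)) = 1/(4*196 - 9211) = 1/(784 - 9211) = 1/(-8427) = -1/8427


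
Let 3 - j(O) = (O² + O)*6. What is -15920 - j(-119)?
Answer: 68329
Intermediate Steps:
j(O) = 3 - 6*O - 6*O² (j(O) = 3 - (O² + O)*6 = 3 - (O + O²)*6 = 3 - (6*O + 6*O²) = 3 + (-6*O - 6*O²) = 3 - 6*O - 6*O²)
-15920 - j(-119) = -15920 - (3 - 6*(-119) - 6*(-119)²) = -15920 - (3 + 714 - 6*14161) = -15920 - (3 + 714 - 84966) = -15920 - 1*(-84249) = -15920 + 84249 = 68329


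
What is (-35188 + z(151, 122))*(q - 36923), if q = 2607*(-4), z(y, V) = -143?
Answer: 1672958181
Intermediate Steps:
q = -10428
(-35188 + z(151, 122))*(q - 36923) = (-35188 - 143)*(-10428 - 36923) = -35331*(-47351) = 1672958181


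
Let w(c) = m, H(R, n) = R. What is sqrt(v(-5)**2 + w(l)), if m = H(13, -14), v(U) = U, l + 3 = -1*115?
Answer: sqrt(38) ≈ 6.1644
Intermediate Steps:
l = -118 (l = -3 - 1*115 = -3 - 115 = -118)
m = 13
w(c) = 13
sqrt(v(-5)**2 + w(l)) = sqrt((-5)**2 + 13) = sqrt(25 + 13) = sqrt(38)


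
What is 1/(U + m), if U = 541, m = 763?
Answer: 1/1304 ≈ 0.00076687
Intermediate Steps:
1/(U + m) = 1/(541 + 763) = 1/1304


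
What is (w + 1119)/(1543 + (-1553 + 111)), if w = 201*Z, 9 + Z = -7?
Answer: -2097/101 ≈ -20.762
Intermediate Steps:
Z = -16 (Z = -9 - 7 = -16)
w = -3216 (w = 201*(-16) = -3216)
(w + 1119)/(1543 + (-1553 + 111)) = (-3216 + 1119)/(1543 + (-1553 + 111)) = -2097/(1543 - 1442) = -2097/101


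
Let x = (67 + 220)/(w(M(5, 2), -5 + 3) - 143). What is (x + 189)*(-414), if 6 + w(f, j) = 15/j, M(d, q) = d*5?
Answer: -24253362/313 ≈ -77487.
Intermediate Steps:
M(d, q) = 5*d
w(f, j) = -6 + 15/j
x = -574/313 (x = (67 + 220)/((-6 + 15/(-5 + 3)) - 143) = 287/((-6 + 15/(-2)) - 143) = 287/((-6 + 15*(-1/2)) - 143) = 287/((-6 - 15/2) - 143) = 287/(-27/2 - 143) = 287/(-313/2) = 287*(-2/313) = -574/313 ≈ -1.8339)
(x + 189)*(-414) = (-574/313 + 189)*(-414) = (58583/313)*(-414) = -24253362/313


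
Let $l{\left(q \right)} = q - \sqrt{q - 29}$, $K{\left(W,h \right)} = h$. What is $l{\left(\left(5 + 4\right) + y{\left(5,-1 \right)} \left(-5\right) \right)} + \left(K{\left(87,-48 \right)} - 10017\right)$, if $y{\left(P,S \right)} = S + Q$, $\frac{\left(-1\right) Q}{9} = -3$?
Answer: $-10186 - 5 i \sqrt{6} \approx -10186.0 - 12.247 i$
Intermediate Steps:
$Q = 27$ ($Q = \left(-9\right) \left(-3\right) = 27$)
$y{\left(P,S \right)} = 27 + S$ ($y{\left(P,S \right)} = S + 27 = 27 + S$)
$l{\left(q \right)} = q - \sqrt{-29 + q}$
$l{\left(\left(5 + 4\right) + y{\left(5,-1 \right)} \left(-5\right) \right)} + \left(K{\left(87,-48 \right)} - 10017\right) = \left(\left(\left(5 + 4\right) + \left(27 - 1\right) \left(-5\right)\right) - \sqrt{-29 + \left(\left(5 + 4\right) + \left(27 - 1\right) \left(-5\right)\right)}\right) - 10065 = \left(\left(9 + 26 \left(-5\right)\right) - \sqrt{-29 + \left(9 + 26 \left(-5\right)\right)}\right) - 10065 = \left(\left(9 - 130\right) - \sqrt{-29 + \left(9 - 130\right)}\right) - 10065 = \left(-121 - \sqrt{-29 - 121}\right) - 10065 = \left(-121 - \sqrt{-150}\right) - 10065 = \left(-121 - 5 i \sqrt{6}\right) - 10065 = -10186 - 5 i \sqrt{6}$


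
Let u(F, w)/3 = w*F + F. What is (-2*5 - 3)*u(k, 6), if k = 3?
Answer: -819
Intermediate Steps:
u(F, w) = 3*F + 3*F*w (u(F, w) = 3*(w*F + F) = 3*(F*w + F) = 3*(F + F*w) = 3*F + 3*F*w)
(-2*5 - 3)*u(k, 6) = (-2*5 - 3)*(3*3*(1 + 6)) = (-10 - 3)*(3*3*7) = -13*63 = -819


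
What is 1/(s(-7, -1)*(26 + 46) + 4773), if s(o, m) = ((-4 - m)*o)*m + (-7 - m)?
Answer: 1/2829 ≈ 0.00035348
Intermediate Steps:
s(o, m) = -7 - m + m*o*(-4 - m) (s(o, m) = (o*(-4 - m))*m + (-7 - m) = m*o*(-4 - m) + (-7 - m) = -7 - m + m*o*(-4 - m))
1/(s(-7, -1)*(26 + 46) + 4773) = 1/((-7 - 1*(-1) - 1*(-7)*(-1)**2 - 4*(-1)*(-7))*(26 + 46) + 4773) = 1/((-7 + 1 - 1*(-7)*1 - 28)*72 + 4773) = 1/((-7 + 1 + 7 - 28)*72 + 4773) = 1/(-27*72 + 4773) = 1/(-1944 + 4773) = 1/2829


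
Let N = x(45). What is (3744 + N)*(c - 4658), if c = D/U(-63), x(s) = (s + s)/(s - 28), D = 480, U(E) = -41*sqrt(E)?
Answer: -17464212 + 10198080*I*sqrt(7)/4879 ≈ -1.7464e+7 + 5530.1*I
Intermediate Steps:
x(s) = 2*s/(-28 + s) (x(s) = (2*s)/(-28 + s) = 2*s/(-28 + s))
c = 160*I*sqrt(7)/287 (c = 480/((-123*I*sqrt(7))) = 480*(I*sqrt(7)/861) = 160*I*sqrt(7)/287 ≈ 1.475*I)
N = 90/17 (N = 2*45/(-28 + 45) = 2*45/17 = 2*45*(1/17) = 90/17 ≈ 5.2941)
(3744 + N)*(c - 4658) = (3744 + 90/17)*(160*I*sqrt(7)/287 - 4658) = 63738*(-4658 + 160*I*sqrt(7)/287)/17 = -17464212 + 10198080*I*sqrt(7)/4879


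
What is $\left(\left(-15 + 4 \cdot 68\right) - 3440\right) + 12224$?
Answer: $9041$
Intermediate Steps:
$\left(\left(-15 + 4 \cdot 68\right) - 3440\right) + 12224 = \left(\left(-15 + 272\right) - 3440\right) + 12224 = \left(257 - 3440\right) + 12224 = -3183 + 12224 = 9041$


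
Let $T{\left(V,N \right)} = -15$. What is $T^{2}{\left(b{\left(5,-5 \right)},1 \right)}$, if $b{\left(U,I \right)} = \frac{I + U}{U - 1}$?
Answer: $225$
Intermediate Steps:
$b{\left(U,I \right)} = \frac{I + U}{-1 + U}$
$T^{2}{\left(b{\left(5,-5 \right)},1 \right)} = \left(-15\right)^{2} = 225$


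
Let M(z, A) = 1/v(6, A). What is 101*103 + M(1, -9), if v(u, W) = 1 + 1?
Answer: 20807/2 ≈ 10404.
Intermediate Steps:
v(u, W) = 2
M(z, A) = ½ (M(z, A) = 1/2 = ½)
101*103 + M(1, -9) = 101*103 + ½ = 10403 + ½ = 20807/2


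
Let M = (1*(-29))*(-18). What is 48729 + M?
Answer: 49251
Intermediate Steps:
M = 522 (M = -29*(-18) = 522)
48729 + M = 48729 + 522 = 49251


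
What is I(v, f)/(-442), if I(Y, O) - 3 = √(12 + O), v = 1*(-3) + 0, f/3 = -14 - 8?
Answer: -3/442 - 3*I*√6/442 ≈ -0.0067873 - 0.016625*I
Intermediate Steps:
f = -66 (f = 3*(-14 - 8) = 3*(-22) = -66)
v = -3 (v = -3 + 0 = -3)
I(Y, O) = 3 + √(12 + O)
I(v, f)/(-442) = (3 + √(12 - 66))/(-442) = (3 + √(-54))*(-1/442) = (3 + 3*I*√6)*(-1/442) = -3/442 - 3*I*√6/442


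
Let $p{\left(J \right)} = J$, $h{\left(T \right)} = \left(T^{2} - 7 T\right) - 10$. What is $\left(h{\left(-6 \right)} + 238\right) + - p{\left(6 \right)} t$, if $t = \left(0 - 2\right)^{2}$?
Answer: $282$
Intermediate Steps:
$h{\left(T \right)} = -10 + T^{2} - 7 T$
$t = 4$ ($t = \left(-2\right)^{2} = 4$)
$\left(h{\left(-6 \right)} + 238\right) + - p{\left(6 \right)} t = \left(\left(-10 + \left(-6\right)^{2} - -42\right) + 238\right) + \left(-1\right) 6 \cdot 4 = \left(\left(-10 + 36 + 42\right) + 238\right) - 24 = \left(68 + 238\right) - 24 = 306 - 24 = 282$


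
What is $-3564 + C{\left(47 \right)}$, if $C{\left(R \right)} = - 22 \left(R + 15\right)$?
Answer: $-4928$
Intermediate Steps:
$C{\left(R \right)} = -330 - 22 R$ ($C{\left(R \right)} = - 22 \left(15 + R\right) = -330 - 22 R$)
$-3564 + C{\left(47 \right)} = -3564 - 1364 = -4928$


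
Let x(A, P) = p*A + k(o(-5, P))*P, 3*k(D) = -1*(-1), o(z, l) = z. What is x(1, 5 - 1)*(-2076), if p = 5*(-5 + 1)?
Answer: 38752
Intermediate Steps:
k(D) = ⅓ (k(D) = (-1*(-1))/3 = (⅓)*1 = ⅓)
p = -20 (p = 5*(-4) = -20)
x(A, P) = -20*A + P/3
x(1, 5 - 1)*(-2076) = (-20*1 + (5 - 1)/3)*(-2076) = (-20 + (⅓)*4)*(-2076) = (-20 + 4/3)*(-2076) = -56/3*(-2076) = 38752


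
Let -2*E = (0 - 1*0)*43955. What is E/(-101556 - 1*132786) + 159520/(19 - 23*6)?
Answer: -159520/119 ≈ -1340.5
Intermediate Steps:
E = 0 (E = -(0 - 1*0)*43955/2 = -(0 + 0)*43955/2 = -0*43955 = -1/2*0 = 0)
E/(-101556 - 1*132786) + 159520/(19 - 23*6) = 0/(-101556 - 1*132786) + 159520/(19 - 23*6) = 0/(-101556 - 132786) + 159520/(19 - 138) = 0/(-234342) + 159520/(-119) = 0*(-1/234342) + 159520*(-1/119) = 0 - 159520/119 = -159520/119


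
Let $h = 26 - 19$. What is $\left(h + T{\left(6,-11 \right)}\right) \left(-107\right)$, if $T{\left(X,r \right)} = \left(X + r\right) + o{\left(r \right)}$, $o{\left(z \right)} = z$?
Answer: $963$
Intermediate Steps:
$h = 7$
$T{\left(X,r \right)} = X + 2 r$ ($T{\left(X,r \right)} = \left(X + r\right) + r = X + 2 r$)
$\left(h + T{\left(6,-11 \right)}\right) \left(-107\right) = \left(7 + \left(6 + 2 \left(-11\right)\right)\right) \left(-107\right) = \left(7 + \left(6 - 22\right)\right) \left(-107\right) = \left(7 - 16\right) \left(-107\right) = \left(-9\right) \left(-107\right) = 963$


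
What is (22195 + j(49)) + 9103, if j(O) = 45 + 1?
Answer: 31344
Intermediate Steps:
j(O) = 46
(22195 + j(49)) + 9103 = (22195 + 46) + 9103 = 22241 + 9103 = 31344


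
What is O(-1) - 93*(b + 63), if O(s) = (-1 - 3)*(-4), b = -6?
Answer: -5285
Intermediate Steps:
O(s) = 16 (O(s) = -4*(-4) = 16)
O(-1) - 93*(b + 63) = 16 - 93*(-6 + 63) = 16 - 93*57 = 16 - 5301 = -5285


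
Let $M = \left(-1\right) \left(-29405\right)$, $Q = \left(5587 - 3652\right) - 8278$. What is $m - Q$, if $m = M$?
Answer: $35748$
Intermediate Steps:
$Q = -6343$ ($Q = 1935 - 8278 = -6343$)
$M = 29405$
$m = 29405$
$m - Q = 29405 - -6343 = 29405 + 6343 = 35748$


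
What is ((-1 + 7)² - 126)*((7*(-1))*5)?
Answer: 3150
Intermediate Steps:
((-1 + 7)² - 126)*((7*(-1))*5) = (6² - 126)*(-7*5) = (36 - 126)*(-35) = -90*(-35) = 3150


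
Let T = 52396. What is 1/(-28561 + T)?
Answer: 1/23835 ≈ 4.1955e-5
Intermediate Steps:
1/(-28561 + T) = 1/(-28561 + 52396) = 1/23835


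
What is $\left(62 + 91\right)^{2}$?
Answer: $23409$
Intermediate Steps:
$\left(62 + 91\right)^{2} = 153^{2} = 23409$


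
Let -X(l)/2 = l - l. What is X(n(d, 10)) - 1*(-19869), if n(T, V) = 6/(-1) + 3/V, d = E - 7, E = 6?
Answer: 19869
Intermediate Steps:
d = -1 (d = 6 - 7 = -1)
n(T, V) = -6 + 3/V (n(T, V) = 6*(-1) + 3/V = -6 + 3/V)
X(l) = 0 (X(l) = -2*(l - l) = -2*0 = 0)
X(n(d, 10)) - 1*(-19869) = 0 - 1*(-19869) = 0 + 19869 = 19869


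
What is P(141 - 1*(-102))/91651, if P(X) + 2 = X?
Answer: 241/91651 ≈ 0.0026295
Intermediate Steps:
P(X) = -2 + X
P(141 - 1*(-102))/91651 = (-2 + (141 - 1*(-102)))/91651 = (-2 + (141 + 102))*(1/91651) = (-2 + 243)*(1/91651) = 241*(1/91651) = 241/91651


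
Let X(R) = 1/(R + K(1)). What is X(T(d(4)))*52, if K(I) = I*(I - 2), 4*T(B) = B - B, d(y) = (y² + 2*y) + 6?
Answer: -52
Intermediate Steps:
d(y) = 6 + y² + 2*y
T(B) = 0 (T(B) = (B - B)/4 = (¼)*0 = 0)
K(I) = I*(-2 + I)
X(R) = 1/(-1 + R) (X(R) = 1/(R + 1*(-2 + 1)) = 1/(R + 1*(-1)) = 1/(R - 1) = 1/(-1 + R))
X(T(d(4)))*52 = 52/(-1 + 0) = 52/(-1) = -1*52 = -52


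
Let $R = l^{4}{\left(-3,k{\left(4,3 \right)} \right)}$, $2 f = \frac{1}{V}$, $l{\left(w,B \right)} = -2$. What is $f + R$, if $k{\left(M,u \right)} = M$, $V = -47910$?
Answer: $\frac{1533119}{95820} \approx 16.0$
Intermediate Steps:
$f = - \frac{1}{95820}$ ($f = \frac{1}{2 \left(-47910\right)} = \frac{1}{2} \left(- \frac{1}{47910}\right) = - \frac{1}{95820} \approx -1.0436 \cdot 10^{-5}$)
$R = 16$ ($R = \left(-2\right)^{4} = 16$)
$f + R = - \frac{1}{95820} + 16 = \frac{1533119}{95820}$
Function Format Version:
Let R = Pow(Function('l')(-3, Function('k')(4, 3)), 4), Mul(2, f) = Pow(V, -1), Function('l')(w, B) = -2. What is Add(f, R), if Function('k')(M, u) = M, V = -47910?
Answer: Rational(1533119, 95820) ≈ 16.000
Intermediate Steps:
f = Rational(-1, 95820) (f = Mul(Rational(1, 2), Pow(-47910, -1)) = Mul(Rational(1, 2), Rational(-1, 47910)) = Rational(-1, 95820) ≈ -1.0436e-5)
R = 16 (R = Pow(-2, 4) = 16)
Add(f, R) = Add(Rational(-1, 95820), 16) = Rational(1533119, 95820)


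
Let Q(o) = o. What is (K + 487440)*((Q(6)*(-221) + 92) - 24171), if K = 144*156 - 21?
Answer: -12953577615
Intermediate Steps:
K = 22443 (K = 22464 - 21 = 22443)
(K + 487440)*((Q(6)*(-221) + 92) - 24171) = (22443 + 487440)*((6*(-221) + 92) - 24171) = 509883*((-1326 + 92) - 24171) = 509883*(-1234 - 24171) = 509883*(-25405) = -12953577615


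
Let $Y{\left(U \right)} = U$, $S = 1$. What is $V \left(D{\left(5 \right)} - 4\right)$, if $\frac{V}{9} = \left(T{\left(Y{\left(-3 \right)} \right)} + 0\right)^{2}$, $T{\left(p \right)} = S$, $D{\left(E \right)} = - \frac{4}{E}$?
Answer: $- \frac{216}{5} \approx -43.2$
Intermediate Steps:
$T{\left(p \right)} = 1$
$V = 9$ ($V = 9 \left(1 + 0\right)^{2} = 9 \cdot 1^{2} = 9 \cdot 1 = 9$)
$V \left(D{\left(5 \right)} - 4\right) = 9 \left(- \frac{4}{5} - 4\right) = 9 \left(- \frac{24}{5}\right) = - \frac{216}{5}$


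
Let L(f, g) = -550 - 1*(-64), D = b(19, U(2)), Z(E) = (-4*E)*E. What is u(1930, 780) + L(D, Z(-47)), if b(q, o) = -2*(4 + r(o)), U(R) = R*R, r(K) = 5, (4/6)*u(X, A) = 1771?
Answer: 4341/2 ≈ 2170.5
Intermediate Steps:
u(X, A) = 5313/2 (u(X, A) = (3/2)*1771 = 5313/2)
Z(E) = -4*E**2
U(R) = R**2
b(q, o) = -18 (b(q, o) = -2*(4 + 5) = -2*9 = -18)
D = -18
L(f, g) = -486 (L(f, g) = -550 + 64 = -486)
u(1930, 780) + L(D, Z(-47)) = 5313/2 - 486 = 4341/2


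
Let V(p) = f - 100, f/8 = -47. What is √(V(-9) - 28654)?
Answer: I*√29130 ≈ 170.68*I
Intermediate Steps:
f = -376 (f = 8*(-47) = -376)
V(p) = -476 (V(p) = -376 - 100 = -476)
√(V(-9) - 28654) = √(-476 - 28654) = √(-29130) = I*√29130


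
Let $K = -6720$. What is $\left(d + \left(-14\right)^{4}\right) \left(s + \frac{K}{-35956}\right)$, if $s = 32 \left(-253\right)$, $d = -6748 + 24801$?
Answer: $- \frac{4109433444816}{8989} \approx -4.5716 \cdot 10^{8}$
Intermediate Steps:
$d = 18053$
$s = -8096$
$\left(d + \left(-14\right)^{4}\right) \left(s + \frac{K}{-35956}\right) = \left(18053 + \left(-14\right)^{4}\right) \left(-8096 - \frac{6720}{-35956}\right) = \left(18053 + 38416\right) \left(-8096 - - \frac{1680}{8989}\right) = 56469 \left(-8096 + \frac{1680}{8989}\right) = 56469 \left(- \frac{72773264}{8989}\right) = - \frac{4109433444816}{8989}$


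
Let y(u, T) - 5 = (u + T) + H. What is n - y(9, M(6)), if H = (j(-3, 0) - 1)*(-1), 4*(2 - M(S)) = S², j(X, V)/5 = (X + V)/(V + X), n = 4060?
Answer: 4057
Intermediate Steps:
j(X, V) = 5 (j(X, V) = 5*((X + V)/(V + X)) = 5*((V + X)/(V + X)) = 5*1 = 5)
M(S) = 2 - S²/4
H = -4 (H = (5 - 1)*(-1) = 4*(-1) = -4)
y(u, T) = 1 + T + u (y(u, T) = 5 + ((u + T) - 4) = 5 + ((T + u) - 4) = 5 + (-4 + T + u) = 1 + T + u)
n - y(9, M(6)) = 4060 - (1 + (2 - ¼*6²) + 9) = 4060 - (1 + (2 - ¼*36) + 9) = 4060 - (1 + (2 - 9) + 9) = 4060 - (1 - 7 + 9) = 4060 - 1*3 = 4060 - 3 = 4057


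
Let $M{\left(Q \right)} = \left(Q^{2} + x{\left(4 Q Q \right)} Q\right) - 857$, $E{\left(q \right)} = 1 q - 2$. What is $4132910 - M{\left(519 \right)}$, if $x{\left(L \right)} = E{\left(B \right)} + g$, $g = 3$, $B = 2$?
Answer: $3862849$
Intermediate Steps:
$E{\left(q \right)} = -2 + q$ ($E{\left(q \right)} = q - 2 = -2 + q$)
$x{\left(L \right)} = 3$ ($x{\left(L \right)} = \left(-2 + 2\right) + 3 = 0 + 3 = 3$)
$M{\left(Q \right)} = -857 + Q^{2} + 3 Q$ ($M{\left(Q \right)} = \left(Q^{2} + 3 Q\right) - 857 = -857 + Q^{2} + 3 Q$)
$4132910 - M{\left(519 \right)} = 4132910 - \left(-857 + 519^{2} + 3 \cdot 519\right) = 4132910 - \left(-857 + 269361 + 1557\right) = 4132910 - 270061 = 3862849$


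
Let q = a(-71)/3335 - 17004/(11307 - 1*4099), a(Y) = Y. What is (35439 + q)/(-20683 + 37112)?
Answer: 212962390103/98732868430 ≈ 2.1570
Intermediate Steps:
q = -14305027/6009670 (q = -71/3335 - 17004/(11307 - 1*4099) = -71*1/3335 - 17004/(11307 - 4099) = -71/3335 - 17004/7208 = -71/3335 - 17004*1/7208 = -71/3335 - 4251/1802 = -14305027/6009670 ≈ -2.3803)
(35439 + q)/(-20683 + 37112) = (35439 - 14305027/6009670)/(-20683 + 37112) = (212962390103/6009670)/16429 = (212962390103/6009670)*(1/16429) = 212962390103/98732868430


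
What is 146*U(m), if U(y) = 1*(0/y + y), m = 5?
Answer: 730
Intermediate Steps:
U(y) = y (U(y) = 1*(0 + y) = 1*y = y)
146*U(m) = 146*5 = 730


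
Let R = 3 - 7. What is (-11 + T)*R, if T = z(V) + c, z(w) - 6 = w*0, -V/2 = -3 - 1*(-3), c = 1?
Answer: 16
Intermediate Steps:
V = 0 (V = -2*(-3 - 1*(-3)) = -2*(-3 + 3) = -2*0 = 0)
z(w) = 6 (z(w) = 6 + w*0 = 6 + 0 = 6)
R = -4
T = 7 (T = 6 + 1 = 7)
(-11 + T)*R = (-11 + 7)*(-4) = -4*(-4) = 16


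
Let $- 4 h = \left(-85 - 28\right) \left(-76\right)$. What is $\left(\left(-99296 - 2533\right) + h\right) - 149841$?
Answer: $-253817$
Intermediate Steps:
$h = -2147$ ($h = - \frac{\left(-85 - 28\right) \left(-76\right)}{4} = - \frac{\left(-113\right) \left(-76\right)}{4} = \left(- \frac{1}{4}\right) 8588 = -2147$)
$\left(\left(-99296 - 2533\right) + h\right) - 149841 = \left(\left(-99296 - 2533\right) - 2147\right) - 149841 = \left(-101829 - 2147\right) - 149841 = -103976 - 149841 = -253817$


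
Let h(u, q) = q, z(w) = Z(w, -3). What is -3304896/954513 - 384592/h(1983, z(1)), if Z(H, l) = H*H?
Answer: -17481017552/45453 ≈ -3.8460e+5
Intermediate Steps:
Z(H, l) = H**2
z(w) = w**2
-3304896/954513 - 384592/h(1983, z(1)) = -3304896/954513 - 384592/(1**2) = -3304896*1/954513 - 384592/1 = -157376/45453 - 384592*1 = -157376/45453 - 384592 = -17481017552/45453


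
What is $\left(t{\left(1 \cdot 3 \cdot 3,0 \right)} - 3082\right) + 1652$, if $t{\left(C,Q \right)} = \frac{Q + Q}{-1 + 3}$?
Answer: $-1430$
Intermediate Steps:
$t{\left(C,Q \right)} = Q$ ($t{\left(C,Q \right)} = \frac{2 Q}{2} = 2 Q \frac{1}{2} = Q$)
$\left(t{\left(1 \cdot 3 \cdot 3,0 \right)} - 3082\right) + 1652 = \left(0 - 3082\right) + 1652 = -3082 + 1652 = -1430$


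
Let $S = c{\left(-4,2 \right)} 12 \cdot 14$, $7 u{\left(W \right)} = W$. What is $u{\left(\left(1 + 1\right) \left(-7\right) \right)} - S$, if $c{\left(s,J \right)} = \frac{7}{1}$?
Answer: $-1178$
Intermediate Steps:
$c{\left(s,J \right)} = 7$ ($c{\left(s,J \right)} = 7 \cdot 1 = 7$)
$u{\left(W \right)} = \frac{W}{7}$
$S = 1176$ ($S = 7 \cdot 12 \cdot 14 = 84 \cdot 14 = 1176$)
$u{\left(\left(1 + 1\right) \left(-7\right) \right)} - S = \frac{\left(1 + 1\right) \left(-7\right)}{7} - 1176 = \frac{2 \left(-7\right)}{7} - 1176 = \frac{1}{7} \left(-14\right) - 1176 = -2 - 1176 = -1178$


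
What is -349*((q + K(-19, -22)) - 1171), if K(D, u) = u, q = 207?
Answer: 344114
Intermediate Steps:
-349*((q + K(-19, -22)) - 1171) = -349*((207 - 22) - 1171) = -349*(185 - 1171) = -349*(-986) = 344114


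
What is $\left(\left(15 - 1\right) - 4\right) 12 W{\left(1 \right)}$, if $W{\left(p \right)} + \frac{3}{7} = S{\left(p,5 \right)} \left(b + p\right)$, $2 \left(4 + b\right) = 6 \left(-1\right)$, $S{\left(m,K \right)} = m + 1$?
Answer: $- \frac{10440}{7} \approx -1491.4$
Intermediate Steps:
$S{\left(m,K \right)} = 1 + m$
$b = -7$ ($b = -4 + \frac{6 \left(-1\right)}{2} = -4 + \frac{1}{2} \left(-6\right) = -4 - 3 = -7$)
$W{\left(p \right)} = - \frac{3}{7} + \left(1 + p\right) \left(-7 + p\right)$
$\left(\left(15 - 1\right) - 4\right) 12 W{\left(1 \right)} = \left(\left(15 - 1\right) - 4\right) 12 \left(- \frac{52}{7} + 1^{2} - 6\right) = \left(14 - 4\right) 12 \left(- \frac{52}{7} + 1 - 6\right) = 10 \cdot 12 \left(- \frac{87}{7}\right) = 120 \left(- \frac{87}{7}\right) = - \frac{10440}{7}$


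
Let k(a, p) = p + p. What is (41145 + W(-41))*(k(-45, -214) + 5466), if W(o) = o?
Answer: 207081952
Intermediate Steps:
k(a, p) = 2*p
(41145 + W(-41))*(k(-45, -214) + 5466) = (41145 - 41)*(2*(-214) + 5466) = 41104*(-428 + 5466) = 41104*5038 = 207081952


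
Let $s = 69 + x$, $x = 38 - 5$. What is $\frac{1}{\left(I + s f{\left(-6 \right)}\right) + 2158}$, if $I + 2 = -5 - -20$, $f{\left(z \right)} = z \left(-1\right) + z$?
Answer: $\frac{1}{2171} \approx 0.00046062$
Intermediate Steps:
$x = 33$ ($x = 38 - 5 = 33$)
$f{\left(z \right)} = 0$ ($f{\left(z \right)} = - z + z = 0$)
$I = 13$ ($I = -2 - -15 = -2 + \left(-5 + 20\right) = -2 + 15 = 13$)
$s = 102$ ($s = 69 + 33 = 102$)
$\frac{1}{\left(I + s f{\left(-6 \right)}\right) + 2158} = \frac{1}{\left(13 + 102 \cdot 0\right) + 2158} = \frac{1}{\left(13 + 0\right) + 2158} = \frac{1}{13 + 2158} = \frac{1}{2171}$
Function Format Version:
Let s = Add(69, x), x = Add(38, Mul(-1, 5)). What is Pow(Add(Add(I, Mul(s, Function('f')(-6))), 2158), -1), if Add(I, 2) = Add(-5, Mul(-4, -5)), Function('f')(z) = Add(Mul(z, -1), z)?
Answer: Rational(1, 2171) ≈ 0.00046062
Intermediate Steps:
x = 33 (x = Add(38, -5) = 33)
Function('f')(z) = 0 (Function('f')(z) = Add(Mul(-1, z), z) = 0)
I = 13 (I = Add(-2, Add(-5, Mul(-4, -5))) = Add(-2, Add(-5, 20)) = Add(-2, 15) = 13)
s = 102 (s = Add(69, 33) = 102)
Pow(Add(Add(I, Mul(s, Function('f')(-6))), 2158), -1) = Pow(Add(Add(13, Mul(102, 0)), 2158), -1) = Pow(Add(Add(13, 0), 2158), -1) = Pow(Add(13, 2158), -1) = Pow(2171, -1) = Rational(1, 2171)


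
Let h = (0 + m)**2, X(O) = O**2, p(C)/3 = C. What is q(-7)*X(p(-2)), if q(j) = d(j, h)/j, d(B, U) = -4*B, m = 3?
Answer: -144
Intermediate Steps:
p(C) = 3*C
h = 9 (h = (0 + 3)**2 = 3**2 = 9)
q(j) = -4 (q(j) = (-4*j)/j = -4)
q(-7)*X(p(-2)) = -4*(3*(-2))**2 = -4*(-6)**2 = -4*36 = -144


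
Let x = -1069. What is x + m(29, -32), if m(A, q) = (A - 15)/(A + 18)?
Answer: -50229/47 ≈ -1068.7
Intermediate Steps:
m(A, q) = (-15 + A)/(18 + A)
x + m(29, -32) = -1069 + (-15 + 29)/(18 + 29) = -1069 + 14/47 = -50229/47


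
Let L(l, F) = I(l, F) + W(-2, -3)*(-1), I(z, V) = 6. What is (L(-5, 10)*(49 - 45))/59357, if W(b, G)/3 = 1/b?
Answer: 30/59357 ≈ 0.00050542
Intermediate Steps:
W(b, G) = 3/b
L(l, F) = 15/2 (L(l, F) = 6 + (3/(-2))*(-1) = 6 + (3*(-½))*(-1) = 6 - 3/2*(-1) = 6 + 3/2 = 15/2)
(L(-5, 10)*(49 - 45))/59357 = (15*(49 - 45)/2)/59357 = ((15/2)*4)*(1/59357) = 30*(1/59357) = 30/59357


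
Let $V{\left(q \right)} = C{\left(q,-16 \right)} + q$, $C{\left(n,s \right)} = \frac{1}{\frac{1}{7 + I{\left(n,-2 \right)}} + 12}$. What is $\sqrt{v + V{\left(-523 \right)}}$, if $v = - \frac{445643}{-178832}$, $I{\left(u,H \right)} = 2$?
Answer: $\frac{i \sqrt{12358962677217957}}{4873172} \approx 22.813 i$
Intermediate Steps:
$C{\left(n,s \right)} = \frac{9}{109}$ ($C{\left(n,s \right)} = \frac{1}{\frac{1}{7 + 2} + 12} = \frac{1}{\frac{1}{9} + 12} = \frac{1}{\frac{109}{9}} = \frac{9}{109}$)
$V{\left(q \right)} = \frac{9}{109} + q$
$v = \frac{445643}{178832}$ ($v = \left(-445643\right) \left(- \frac{1}{178832}\right) = \frac{445643}{178832} \approx 2.492$)
$\sqrt{v + V{\left(-523 \right)}} = \sqrt{\frac{445643}{178832} + \left(\frac{9}{109} - 523\right)} = \sqrt{\frac{445643}{178832} - \frac{56998}{109}} = \sqrt{- \frac{10144491249}{19492688}} = \frac{i \sqrt{12358962677217957}}{4873172}$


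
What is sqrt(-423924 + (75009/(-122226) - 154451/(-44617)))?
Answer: 3*I*sqrt(155642427948456804302870)/1817785814 ≈ 651.09*I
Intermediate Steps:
sqrt(-423924 + (75009/(-122226) - 154451/(-44617))) = sqrt(-423924 + (75009*(-1/122226) - 154451*(-1/44617))) = sqrt(-423924 + (-25003/40742 + 154451/44617)) = sqrt(-423924 + 5177083791/1817785814) = sqrt(-770597856330345/1817785814) = 3*I*sqrt(155642427948456804302870)/1817785814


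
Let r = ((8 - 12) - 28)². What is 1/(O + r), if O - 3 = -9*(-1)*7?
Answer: 1/1090 ≈ 0.00091743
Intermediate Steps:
O = 66 (O = 3 - 9*(-1)*7 = 3 + 9*7 = 3 + 63 = 66)
r = 1024 (r = (-4 - 28)² = (-32)² = 1024)
1/(O + r) = 1/(66 + 1024) = 1/1090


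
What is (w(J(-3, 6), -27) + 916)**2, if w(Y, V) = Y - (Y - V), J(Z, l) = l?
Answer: 790321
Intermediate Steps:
w(Y, V) = V (w(Y, V) = Y + (V - Y) = V)
(w(J(-3, 6), -27) + 916)**2 = (-27 + 916)**2 = 889**2 = 790321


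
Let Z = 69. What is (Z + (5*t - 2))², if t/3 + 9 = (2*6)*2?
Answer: 85264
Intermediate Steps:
t = 45 (t = -27 + 3*((2*6)*2) = -27 + 3*(12*2) = -27 + 3*24 = -27 + 72 = 45)
(Z + (5*t - 2))² = (69 + (5*45 - 2))² = (69 + (225 - 2))² = (69 + 223)² = 292² = 85264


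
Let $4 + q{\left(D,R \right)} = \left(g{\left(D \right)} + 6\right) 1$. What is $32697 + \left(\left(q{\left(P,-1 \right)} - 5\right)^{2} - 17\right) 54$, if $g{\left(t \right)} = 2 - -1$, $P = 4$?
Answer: $31779$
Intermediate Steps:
$g{\left(t \right)} = 3$ ($g{\left(t \right)} = 2 + 1 = 3$)
$q{\left(D,R \right)} = 5$ ($q{\left(D,R \right)} = -4 + \left(3 + 6\right) 1 = -4 + 9 \cdot 1 = -4 + 9 = 5$)
$32697 + \left(\left(q{\left(P,-1 \right)} - 5\right)^{2} - 17\right) 54 = 32697 + \left(\left(5 - 5\right)^{2} - 17\right) 54 = 32697 + \left(0^{2} - 17\right) 54 = 32697 + \left(0 - 17\right) 54 = 32697 - 918 = 31779$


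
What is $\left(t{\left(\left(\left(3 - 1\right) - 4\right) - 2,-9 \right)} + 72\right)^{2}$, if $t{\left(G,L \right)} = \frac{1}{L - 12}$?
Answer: $\frac{2283121}{441} \approx 5177.1$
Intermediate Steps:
$t{\left(G,L \right)} = \frac{1}{-12 + L}$
$\left(t{\left(\left(\left(3 - 1\right) - 4\right) - 2,-9 \right)} + 72\right)^{2} = \left(\frac{1}{-12 - 9} + 72\right)^{2} = \left(\frac{1}{-21} + 72\right)^{2} = \left(- \frac{1}{21} + 72\right)^{2} = \left(\frac{1511}{21}\right)^{2} = \frac{2283121}{441}$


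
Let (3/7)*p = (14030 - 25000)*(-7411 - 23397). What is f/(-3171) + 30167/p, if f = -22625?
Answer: 7646471066953/1071683082960 ≈ 7.1350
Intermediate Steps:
p = 2365746320/3 (p = 7*((14030 - 25000)*(-7411 - 23397))/3 = 7*(-10970*(-30808))/3 = (7/3)*337963760 = 2365746320/3 ≈ 7.8858e+8)
f/(-3171) + 30167/p = -22625/(-3171) + 30167/(2365746320/3) = -22625*(-1/3171) + 30167*(3/2365746320) = 22625/3171 + 90501/2365746320 = 7646471066953/1071683082960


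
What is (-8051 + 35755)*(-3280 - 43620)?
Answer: -1299317600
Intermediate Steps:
(-8051 + 35755)*(-3280 - 43620) = 27704*(-46900) = -1299317600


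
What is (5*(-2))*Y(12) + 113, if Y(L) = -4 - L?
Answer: 273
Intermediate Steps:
(5*(-2))*Y(12) + 113 = (5*(-2))*(-4 - 1*12) + 113 = -10*(-4 - 12) + 113 = -10*(-16) + 113 = 160 + 113 = 273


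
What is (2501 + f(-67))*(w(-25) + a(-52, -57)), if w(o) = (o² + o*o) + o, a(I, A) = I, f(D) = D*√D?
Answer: 2933673 - 78591*I*√67 ≈ 2.9337e+6 - 6.433e+5*I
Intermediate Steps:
f(D) = D^(3/2)
w(o) = o + 2*o² (w(o) = (o² + o²) + o = 2*o² + o = o + 2*o²)
(2501 + f(-67))*(w(-25) + a(-52, -57)) = (2501 + (-67)^(3/2))*(-25*(1 + 2*(-25)) - 52) = (2501 - 67*I*√67)*(-25*(1 - 50) - 52) = (2501 - 67*I*√67)*(-25*(-49) - 52) = (2501 - 67*I*√67)*(1225 - 52) = (2501 - 67*I*√67)*1173 = 2933673 - 78591*I*√67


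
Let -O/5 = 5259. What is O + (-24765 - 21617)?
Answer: -72677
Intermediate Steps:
O = -26295 (O = -5*5259 = -26295)
O + (-24765 - 21617) = -26295 + (-24765 - 21617) = -26295 - 46382 = -72677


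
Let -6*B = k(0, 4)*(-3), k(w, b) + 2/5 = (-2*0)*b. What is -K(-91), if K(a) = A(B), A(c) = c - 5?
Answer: 26/5 ≈ 5.2000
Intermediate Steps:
k(w, b) = -2/5 (k(w, b) = -2/5 + (-2*0)*b = -2/5 + 0*b = -2/5 + 0 = -2/5)
B = -1/5 (B = -(-1)*(-3)/15 = -1/6*6/5 = -1/5 ≈ -0.20000)
A(c) = -5 + c
K(a) = -26/5 (K(a) = -5 - 1/5 = -26/5)
-K(-91) = -1*(-26/5) = 26/5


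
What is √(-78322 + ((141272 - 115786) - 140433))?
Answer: I*√193269 ≈ 439.62*I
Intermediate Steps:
√(-78322 + ((141272 - 115786) - 140433)) = √(-78322 + (25486 - 140433)) = √(-78322 - 114947) = √(-193269) = I*√193269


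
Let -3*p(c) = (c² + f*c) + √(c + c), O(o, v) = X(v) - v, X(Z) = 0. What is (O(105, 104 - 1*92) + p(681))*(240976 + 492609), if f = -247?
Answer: -72280130050 - 733585*√1362/3 ≈ -7.2289e+10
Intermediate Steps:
O(o, v) = -v (O(o, v) = 0 - v = -v)
p(c) = -c²/3 + 247*c/3 - √2*√c/3 (p(c) = -((c² - 247*c) + √(c + c))/3 = -((c² - 247*c) + √(2*c))/3 = -((c² - 247*c) + √2*√c)/3 = -(c² - 247*c + √2*√c)/3 = -c²/3 + 247*c/3 - √2*√c/3)
(O(105, 104 - 1*92) + p(681))*(240976 + 492609) = (-(104 - 1*92) + (-⅓*681² + (247/3)*681 - √2*√681/3))*(240976 + 492609) = (-(104 - 92) + (-⅓*463761 + 56069 - √1362/3))*733585 = (-1*12 + (-154587 + 56069 - √1362/3))*733585 = (-12 + (-98518 - √1362/3))*733585 = (-98530 - √1362/3)*733585 = -72280130050 - 733585*√1362/3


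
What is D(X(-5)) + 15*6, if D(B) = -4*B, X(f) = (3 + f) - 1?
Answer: 102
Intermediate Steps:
X(f) = 2 + f
D(X(-5)) + 15*6 = -4*(2 - 5) + 15*6 = -4*(-3) + 90 = 12 + 90 = 102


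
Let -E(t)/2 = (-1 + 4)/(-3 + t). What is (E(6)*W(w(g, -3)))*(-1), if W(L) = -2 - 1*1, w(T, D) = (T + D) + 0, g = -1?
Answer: -6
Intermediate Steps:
w(T, D) = D + T (w(T, D) = (D + T) + 0 = D + T)
W(L) = -3 (W(L) = -2 - 1 = -3)
E(t) = -6/(-3 + t) (E(t) = -2*(-1 + 4)/(-3 + t) = -6/(-3 + t))
(E(6)*W(w(g, -3)))*(-1) = (-6/(-3 + 6)*(-3))*(-1) = (-6/3*(-3))*(-1) = (-6*1/3*(-3))*(-1) = -2*(-3)*(-1) = 6*(-1) = -6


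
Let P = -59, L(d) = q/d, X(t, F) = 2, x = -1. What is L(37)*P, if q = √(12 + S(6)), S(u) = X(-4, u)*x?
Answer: -59*√10/37 ≈ -5.0425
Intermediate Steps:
S(u) = -2 (S(u) = 2*(-1) = -2)
q = √10 (q = √(12 - 2) = √10 ≈ 3.1623)
L(d) = √10/d
L(37)*P = (√10/37)*(-59) = -59*√10/37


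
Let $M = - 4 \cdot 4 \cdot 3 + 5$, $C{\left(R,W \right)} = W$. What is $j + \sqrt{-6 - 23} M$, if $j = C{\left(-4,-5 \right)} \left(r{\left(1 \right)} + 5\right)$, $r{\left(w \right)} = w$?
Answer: $-30 - 43 i \sqrt{29} \approx -30.0 - 231.56 i$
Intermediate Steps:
$j = -30$ ($j = - 5 \left(1 + 5\right) = \left(-5\right) 6 = -30$)
$M = -43$ ($M = \left(-4\right) 12 + 5 = -48 + 5 = -43$)
$j + \sqrt{-6 - 23} M = -30 + \sqrt{-6 - 23} \left(-43\right) = -30 + \sqrt{-29} \left(-43\right) = -30 + i \sqrt{29} \left(-43\right) = -30 - 43 i \sqrt{29}$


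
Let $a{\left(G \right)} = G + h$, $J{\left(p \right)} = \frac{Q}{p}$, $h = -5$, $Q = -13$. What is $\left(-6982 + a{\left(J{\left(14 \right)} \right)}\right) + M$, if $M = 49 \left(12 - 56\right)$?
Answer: $- \frac{128015}{14} \approx -9143.9$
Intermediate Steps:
$J{\left(p \right)} = - \frac{13}{p}$
$a{\left(G \right)} = -5 + G$ ($a{\left(G \right)} = G - 5 = -5 + G$)
$M = -2156$ ($M = 49 \left(-44\right) = -2156$)
$\left(-6982 + a{\left(J{\left(14 \right)} \right)}\right) + M = \left(-6982 - \left(5 + \frac{13}{14}\right)\right) - 2156 = \left(-6982 - \frac{83}{14}\right) - 2156 = - \frac{97831}{14} - 2156 = - \frac{128015}{14}$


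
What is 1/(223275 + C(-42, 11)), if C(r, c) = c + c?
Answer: 1/223297 ≈ 4.4783e-6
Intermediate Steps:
C(r, c) = 2*c
1/(223275 + C(-42, 11)) = 1/(223275 + 2*11) = 1/(223275 + 22) = 1/223297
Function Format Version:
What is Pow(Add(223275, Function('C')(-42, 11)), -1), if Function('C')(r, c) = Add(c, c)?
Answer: Rational(1, 223297) ≈ 4.4783e-6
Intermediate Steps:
Function('C')(r, c) = Mul(2, c)
Pow(Add(223275, Function('C')(-42, 11)), -1) = Pow(Add(223275, Mul(2, 11)), -1) = Pow(Add(223275, 22), -1) = Pow(223297, -1) = Rational(1, 223297)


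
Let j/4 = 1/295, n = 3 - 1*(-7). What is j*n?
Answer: 8/59 ≈ 0.13559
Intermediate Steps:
n = 10 (n = 3 + 7 = 10)
j = 4/295 ≈ 0.013559
j*n = (4/295)*10 = 8/59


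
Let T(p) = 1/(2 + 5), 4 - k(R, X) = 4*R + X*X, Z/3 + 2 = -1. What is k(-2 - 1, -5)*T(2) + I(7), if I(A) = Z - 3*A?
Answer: -219/7 ≈ -31.286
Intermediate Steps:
Z = -9 (Z = -6 + 3*(-1) = -6 - 3 = -9)
k(R, X) = 4 - X² - 4*R (k(R, X) = 4 - (4*R + X*X) = 4 - (4*R + X²) = 4 - (X² + 4*R) = 4 + (-X² - 4*R) = 4 - X² - 4*R)
I(A) = -9 - 3*A
T(p) = ⅐ (T(p) = 1/7 = ⅐)
k(-2 - 1, -5)*T(2) + I(7) = (4 - 1*(-5)² - 4*(-2 - 1))*(⅐) + (-9 - 3*7) = (4 - 1*25 - 4*(-3))*(⅐) + (-9 - 21) = (4 - 25 + 12)*(⅐) - 30 = -9*⅐ - 30 = -9/7 - 30 = -219/7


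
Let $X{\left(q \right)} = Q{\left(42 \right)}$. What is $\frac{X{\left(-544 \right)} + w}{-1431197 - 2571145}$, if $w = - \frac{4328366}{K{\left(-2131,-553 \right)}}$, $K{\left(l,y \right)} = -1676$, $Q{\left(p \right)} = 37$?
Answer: $- \frac{2195189}{3353962596} \approx -0.00065451$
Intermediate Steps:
$X{\left(q \right)} = 37$
$w = \frac{2164183}{838}$ ($w = - \frac{4328366}{-1676} = \left(-4328366\right) \left(- \frac{1}{1676}\right) = \frac{2164183}{838} \approx 2582.6$)
$\frac{X{\left(-544 \right)} + w}{-1431197 - 2571145} = \frac{37 + \frac{2164183}{838}}{-1431197 - 2571145} = \frac{2195189}{838 \left(-4002342\right)} = \frac{2195189}{838} \left(- \frac{1}{4002342}\right) = - \frac{2195189}{3353962596}$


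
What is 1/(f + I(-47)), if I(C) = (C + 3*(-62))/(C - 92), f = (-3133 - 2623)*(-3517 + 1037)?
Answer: 139/1984208553 ≈ 7.0053e-8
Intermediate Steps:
f = 14274880 (f = -5756*(-2480) = 14274880)
I(C) = (-186 + C)/(-92 + C) (I(C) = (C - 186)/(-92 + C) = (-186 + C)/(-92 + C))
1/(f + I(-47)) = 1/(14274880 + (-186 - 47)/(-92 - 47)) = 1/(14274880 - 233/(-139)) = 1/(14274880 - 1/139*(-233)) = 1/(14274880 + 233/139) = 1/(1984208553/139) = 139/1984208553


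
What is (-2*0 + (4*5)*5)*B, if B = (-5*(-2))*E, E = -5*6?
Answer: -30000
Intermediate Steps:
E = -30
B = -300 (B = -5*(-2)*(-30) = 10*(-30) = -300)
(-2*0 + (4*5)*5)*B = (-2*0 + (4*5)*5)*(-300) = (0 + 20*5)*(-300) = (0 + 100)*(-300) = 100*(-300) = -30000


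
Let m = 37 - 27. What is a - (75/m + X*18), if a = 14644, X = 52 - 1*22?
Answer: 28193/2 ≈ 14097.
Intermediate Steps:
X = 30 (X = 52 - 22 = 30)
m = 10
a - (75/m + X*18) = 14644 - (75/10 + 30*18) = 14644 - (75*(⅒) + 540) = 14644 - (15/2 + 540) = 14644 - 1*1095/2 = 14644 - 1095/2 = 28193/2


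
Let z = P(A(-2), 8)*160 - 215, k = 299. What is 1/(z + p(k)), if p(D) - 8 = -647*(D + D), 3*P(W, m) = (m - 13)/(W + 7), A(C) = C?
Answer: -3/1161499 ≈ -2.5829e-6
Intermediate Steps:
P(W, m) = (-13 + m)/(3*(7 + W)) (P(W, m) = ((m - 13)/(W + 7))/3 = ((-13 + m)/(7 + W))/3 = (-13 + m)/(3*(7 + W)))
z = -805/3 (z = ((-13 + 8)/(3*(7 - 2)))*160 - 215 = ((⅓)*(-5)/5)*160 - 215 = ((⅓)*(⅕)*(-5))*160 - 215 = -⅓*160 - 215 = -160/3 - 215 = -805/3 ≈ -268.33)
p(D) = 8 - 1294*D (p(D) = 8 - 647*(D + D) = 8 - 1294*D)
1/(z + p(k)) = 1/(-805/3 + (8 - 1294*299)) = 1/(-805/3 + (8 - 386906)) = 1/(-805/3 - 386898) = 1/(-1161499/3) = -3/1161499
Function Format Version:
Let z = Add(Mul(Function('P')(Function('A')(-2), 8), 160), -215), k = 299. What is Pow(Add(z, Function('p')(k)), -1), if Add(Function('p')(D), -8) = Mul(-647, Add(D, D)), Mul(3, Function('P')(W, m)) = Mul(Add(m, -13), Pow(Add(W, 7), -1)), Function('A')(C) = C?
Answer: Rational(-3, 1161499) ≈ -2.5829e-6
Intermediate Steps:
Function('P')(W, m) = Mul(Rational(1, 3), Pow(Add(7, W), -1), Add(-13, m)) (Function('P')(W, m) = Mul(Rational(1, 3), Mul(Add(m, -13), Pow(Add(W, 7), -1))) = Mul(Rational(1, 3), Mul(Add(-13, m), Pow(Add(7, W), -1))) = Mul(Rational(1, 3), Mul(Pow(Add(7, W), -1), Add(-13, m))) = Mul(Rational(1, 3), Pow(Add(7, W), -1), Add(-13, m)))
z = Rational(-805, 3) (z = Add(Mul(Mul(Rational(1, 3), Pow(Add(7, -2), -1), Add(-13, 8)), 160), -215) = Add(Mul(Mul(Rational(1, 3), Pow(5, -1), -5), 160), -215) = Add(Mul(Mul(Rational(1, 3), Rational(1, 5), -5), 160), -215) = Add(Mul(Rational(-1, 3), 160), -215) = Add(Rational(-160, 3), -215) = Rational(-805, 3) ≈ -268.33)
Function('p')(D) = Add(8, Mul(-1294, D)) (Function('p')(D) = Add(8, Mul(-647, Add(D, D))) = Add(8, Mul(-647, Mul(2, D))) = Add(8, Mul(-1294, D)))
Pow(Add(z, Function('p')(k)), -1) = Pow(Add(Rational(-805, 3), Add(8, Mul(-1294, 299))), -1) = Pow(Add(Rational(-805, 3), Add(8, -386906)), -1) = Pow(Add(Rational(-805, 3), -386898), -1) = Pow(Rational(-1161499, 3), -1) = Rational(-3, 1161499)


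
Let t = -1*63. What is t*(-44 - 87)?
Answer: 8253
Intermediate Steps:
t = -63
t*(-44 - 87) = -63*(-44 - 87) = -63*(-131) = 8253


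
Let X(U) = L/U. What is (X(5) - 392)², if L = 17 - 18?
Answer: 3845521/25 ≈ 1.5382e+5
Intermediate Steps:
L = -1
X(U) = -1/U
(X(5) - 392)² = (-1/5 - 392)² = (-1*⅕ - 392)² = (-⅕ - 392)² = (-1961/5)² = 3845521/25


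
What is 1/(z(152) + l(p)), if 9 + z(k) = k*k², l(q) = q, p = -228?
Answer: 1/3511571 ≈ 2.8477e-7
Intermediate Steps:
z(k) = -9 + k³ (z(k) = -9 + k*k² = -9 + k³)
1/(z(152) + l(p)) = 1/((-9 + 152³) - 228) = 1/((-9 + 3511808) - 228) = 1/(3511799 - 228) = 1/3511571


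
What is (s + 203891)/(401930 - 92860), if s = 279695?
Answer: 241793/154535 ≈ 1.5646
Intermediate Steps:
(s + 203891)/(401930 - 92860) = (279695 + 203891)/(401930 - 92860) = 483586/309070 = 483586*(1/309070) = 241793/154535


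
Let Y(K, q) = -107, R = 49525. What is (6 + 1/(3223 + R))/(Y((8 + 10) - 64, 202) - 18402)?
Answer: -316489/976312732 ≈ -0.00032417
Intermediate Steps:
(6 + 1/(3223 + R))/(Y((8 + 10) - 64, 202) - 18402) = (6 + 1/(3223 + 49525))/(-107 - 18402) = (6 + 1/52748)/(-18509) = (6 + 1/52748)*(-1/18509) = (316489/52748)*(-1/18509) = -316489/976312732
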